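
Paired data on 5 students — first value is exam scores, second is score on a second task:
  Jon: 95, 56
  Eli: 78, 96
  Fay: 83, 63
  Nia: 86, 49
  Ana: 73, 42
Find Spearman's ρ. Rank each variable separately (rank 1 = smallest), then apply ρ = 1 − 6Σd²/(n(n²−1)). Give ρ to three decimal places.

Ranks of variable 1: 5, 2, 3, 4, 1
Ranks of variable 2: 3, 5, 4, 2, 1
d = r₁ − r₂: 2, -3, -1, 2, 0
d²: 4, 9, 1, 4, 0; Σd² = 18
ρ = 1 − 6·18/(5·24) = 1 − 108/120 = 0.100

0.100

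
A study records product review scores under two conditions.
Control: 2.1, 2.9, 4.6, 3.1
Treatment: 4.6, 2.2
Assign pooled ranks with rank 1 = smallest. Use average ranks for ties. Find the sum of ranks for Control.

13.5

Sorted (ascending): 2.1, 2.2, 2.9, 3.1, 4.6, 4.6
The 2 values of 4.6 occupy positions 5–6 → average rank (5+6)/2 = 5.5.
Control values → pooled ranks: 2.1→1, 2.9→3, 4.6→5.5, 3.1→4
Rank sum = 1 + 3 + 5.5 + 4 = 13.5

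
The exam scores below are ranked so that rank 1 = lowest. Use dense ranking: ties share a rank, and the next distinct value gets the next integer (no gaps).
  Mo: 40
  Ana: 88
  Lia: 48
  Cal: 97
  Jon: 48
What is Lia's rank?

Sorted (ascending): 40, 48, 48, 88, 97
The 2 values of 48 share dense rank 2.
Remaining distinct values take the next consecutive integers.
Lia has value 48 → rank 2.

2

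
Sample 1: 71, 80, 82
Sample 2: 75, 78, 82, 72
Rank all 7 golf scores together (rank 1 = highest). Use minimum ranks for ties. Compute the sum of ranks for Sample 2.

16

Sorted (descending): 82, 82, 80, 78, 75, 72, 71
The 2 values of 82 occupy positions 1–2 → each gets rank 1.
Sample 2 values → pooled ranks: 75→5, 78→4, 82→1, 72→6
Rank sum = 5 + 4 + 1 + 6 = 16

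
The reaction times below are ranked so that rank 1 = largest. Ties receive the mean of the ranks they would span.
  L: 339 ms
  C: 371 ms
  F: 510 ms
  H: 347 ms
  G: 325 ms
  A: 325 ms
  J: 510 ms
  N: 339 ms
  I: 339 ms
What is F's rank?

1.5

Sorted (descending): 510, 510, 371, 347, 339, 339, 339, 325, 325
The 2 values of 510 occupy positions 1–2 → average rank (1+2)/2 = 1.5.
The 3 values of 339 occupy positions 5–7 → average rank 6.
The 2 values of 325 occupy positions 8–9 → average rank (8+9)/2 = 8.5.
F has value 510 ms → rank 1.5.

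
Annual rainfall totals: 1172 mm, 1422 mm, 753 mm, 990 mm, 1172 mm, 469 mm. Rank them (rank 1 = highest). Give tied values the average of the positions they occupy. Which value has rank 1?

1422

Sorted (descending): 1422, 1172, 1172, 990, 753, 469
The 2 values of 1172 occupy positions 2–3 → average rank (2+3)/2 = 2.5.
Rank 1 → value 1422.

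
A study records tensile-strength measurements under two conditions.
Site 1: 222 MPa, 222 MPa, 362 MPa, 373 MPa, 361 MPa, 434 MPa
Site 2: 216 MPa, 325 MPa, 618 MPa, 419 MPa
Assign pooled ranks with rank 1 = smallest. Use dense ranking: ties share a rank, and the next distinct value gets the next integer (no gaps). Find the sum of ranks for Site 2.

20

Sorted (ascending): 216, 222, 222, 325, 361, 362, 373, 419, 434, 618
The 2 values of 222 share dense rank 2.
Remaining distinct values take the next consecutive integers.
Site 2 values → pooled ranks: 216→1, 325→3, 618→9, 419→7
Rank sum = 1 + 3 + 9 + 7 = 20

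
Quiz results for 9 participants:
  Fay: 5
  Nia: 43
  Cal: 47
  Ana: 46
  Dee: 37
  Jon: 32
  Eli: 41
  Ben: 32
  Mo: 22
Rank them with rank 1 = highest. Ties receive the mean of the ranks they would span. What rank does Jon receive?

6.5

Sorted (descending): 47, 46, 43, 41, 37, 32, 32, 22, 5
The 2 values of 32 occupy positions 6–7 → average rank (6+7)/2 = 6.5.
Jon has value 32 → rank 6.5.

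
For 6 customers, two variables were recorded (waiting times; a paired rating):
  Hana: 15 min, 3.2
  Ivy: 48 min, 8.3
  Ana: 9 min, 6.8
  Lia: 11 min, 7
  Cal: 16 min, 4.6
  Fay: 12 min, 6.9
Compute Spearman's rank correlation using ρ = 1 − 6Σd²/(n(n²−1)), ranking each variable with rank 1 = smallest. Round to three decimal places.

Ranks of variable 1: 4, 6, 1, 2, 5, 3
Ranks of variable 2: 1, 6, 3, 5, 2, 4
d = r₁ − r₂: 3, 0, -2, -3, 3, -1
d²: 9, 0, 4, 9, 9, 1; Σd² = 32
ρ = 1 − 6·32/(6·35) = 1 − 192/210 = 0.086

0.086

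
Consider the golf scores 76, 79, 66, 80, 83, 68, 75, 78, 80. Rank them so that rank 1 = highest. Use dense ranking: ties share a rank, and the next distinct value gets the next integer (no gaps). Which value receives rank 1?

83

Sorted (descending): 83, 80, 80, 79, 78, 76, 75, 68, 66
The 2 values of 80 share dense rank 2.
Remaining distinct values take the next consecutive integers.
Rank 1 → value 83.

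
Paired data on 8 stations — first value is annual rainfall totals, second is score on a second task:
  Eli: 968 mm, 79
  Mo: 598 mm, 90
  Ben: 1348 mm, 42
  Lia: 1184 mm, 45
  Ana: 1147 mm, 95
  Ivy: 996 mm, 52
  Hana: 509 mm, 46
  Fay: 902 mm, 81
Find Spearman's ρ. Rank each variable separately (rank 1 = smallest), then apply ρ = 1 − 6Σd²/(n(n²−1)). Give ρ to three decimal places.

-0.405

Ranks of variable 1: 4, 2, 8, 7, 6, 5, 1, 3
Ranks of variable 2: 5, 7, 1, 2, 8, 4, 3, 6
d = r₁ − r₂: -1, -5, 7, 5, -2, 1, -2, -3
d²: 1, 25, 49, 25, 4, 1, 4, 9; Σd² = 118
ρ = 1 − 6·118/(8·63) = 1 − 708/504 = -0.405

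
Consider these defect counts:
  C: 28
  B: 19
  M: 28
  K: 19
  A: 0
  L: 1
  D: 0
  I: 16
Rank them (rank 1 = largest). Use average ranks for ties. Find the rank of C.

1.5

Sorted (descending): 28, 28, 19, 19, 16, 1, 0, 0
The 2 values of 28 occupy positions 1–2 → average rank (1+2)/2 = 1.5.
The 2 values of 19 occupy positions 3–4 → average rank (3+4)/2 = 3.5.
The 2 values of 0 occupy positions 7–8 → average rank (7+8)/2 = 7.5.
C has value 28 → rank 1.5.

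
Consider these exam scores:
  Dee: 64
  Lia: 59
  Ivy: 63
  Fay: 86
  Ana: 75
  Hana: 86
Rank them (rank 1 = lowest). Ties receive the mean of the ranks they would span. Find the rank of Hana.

Sorted (ascending): 59, 63, 64, 75, 86, 86
The 2 values of 86 occupy positions 5–6 → average rank (5+6)/2 = 5.5.
Hana has value 86 → rank 5.5.

5.5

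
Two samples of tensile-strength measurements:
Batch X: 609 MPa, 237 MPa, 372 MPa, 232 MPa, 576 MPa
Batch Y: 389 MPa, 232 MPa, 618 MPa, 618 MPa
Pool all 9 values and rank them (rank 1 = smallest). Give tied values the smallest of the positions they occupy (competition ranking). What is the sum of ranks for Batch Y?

22

Sorted (ascending): 232, 232, 237, 372, 389, 576, 609, 618, 618
The 2 values of 232 occupy positions 1–2 → each gets rank 1.
The 2 values of 618 occupy positions 8–9 → each gets rank 8.
Batch Y values → pooled ranks: 389→5, 232→1, 618→8, 618→8
Rank sum = 5 + 1 + 8 + 8 = 22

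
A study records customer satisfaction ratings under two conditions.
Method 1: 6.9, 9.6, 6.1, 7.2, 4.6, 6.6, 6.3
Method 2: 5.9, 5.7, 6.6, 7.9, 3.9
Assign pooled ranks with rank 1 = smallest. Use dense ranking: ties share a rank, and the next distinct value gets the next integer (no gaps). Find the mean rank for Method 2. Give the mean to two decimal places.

Sorted (ascending): 3.9, 4.6, 5.7, 5.9, 6.1, 6.3, 6.6, 6.6, 6.9, 7.2, 7.9, 9.6
The 2 values of 6.6 share dense rank 7.
Remaining distinct values take the next consecutive integers.
Method 2 values → pooled ranks: 5.9→4, 5.7→3, 6.6→7, 7.9→10, 3.9→1
Mean rank = (4 + 3 + 7 + 10 + 1) / 5 = 5.00

5.00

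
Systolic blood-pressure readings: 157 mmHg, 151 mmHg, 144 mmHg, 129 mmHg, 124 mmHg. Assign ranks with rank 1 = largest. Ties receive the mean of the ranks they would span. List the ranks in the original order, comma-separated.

1, 2, 3, 4, 5

Sorted (descending): 157, 151, 144, 129, 124
No ties — each value takes its position as its rank.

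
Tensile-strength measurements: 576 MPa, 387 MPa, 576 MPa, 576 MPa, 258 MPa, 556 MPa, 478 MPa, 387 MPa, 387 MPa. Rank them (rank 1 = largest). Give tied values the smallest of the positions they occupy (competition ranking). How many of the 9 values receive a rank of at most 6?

Sorted (descending): 576, 576, 576, 556, 478, 387, 387, 387, 258
The 3 values of 576 occupy positions 1–3 → each gets rank 1.
The 3 values of 387 occupy positions 6–8 → each gets rank 6.
Ranks ≤ 6: {1, 1, 1, 4, 5, 6, 6, 6} → 8 values.

8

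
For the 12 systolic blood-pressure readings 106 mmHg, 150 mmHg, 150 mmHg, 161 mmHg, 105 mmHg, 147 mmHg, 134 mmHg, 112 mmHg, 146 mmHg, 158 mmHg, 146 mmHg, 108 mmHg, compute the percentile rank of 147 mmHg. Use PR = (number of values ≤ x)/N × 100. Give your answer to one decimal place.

N = 12.
Strictly below 147: 7. Equal to 147: 1.
PR = 8/12 × 100 = 66.7

66.7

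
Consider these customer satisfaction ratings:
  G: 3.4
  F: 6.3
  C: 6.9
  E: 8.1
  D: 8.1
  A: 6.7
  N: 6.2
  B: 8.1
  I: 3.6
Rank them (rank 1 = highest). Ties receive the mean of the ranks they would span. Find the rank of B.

Sorted (descending): 8.1, 8.1, 8.1, 6.9, 6.7, 6.3, 6.2, 3.6, 3.4
The 3 values of 8.1 occupy positions 1–3 → average rank 2.
B has value 8.1 → rank 2.

2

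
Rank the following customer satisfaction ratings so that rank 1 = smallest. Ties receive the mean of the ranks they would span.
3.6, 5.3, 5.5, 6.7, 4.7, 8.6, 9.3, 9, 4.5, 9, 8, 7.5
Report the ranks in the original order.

Sorted (ascending): 3.6, 4.5, 4.7, 5.3, 5.5, 6.7, 7.5, 8, 8.6, 9, 9, 9.3
The 2 values of 9 occupy positions 10–11 → average rank (10+11)/2 = 10.5.

1, 4, 5, 6, 3, 9, 12, 10.5, 2, 10.5, 8, 7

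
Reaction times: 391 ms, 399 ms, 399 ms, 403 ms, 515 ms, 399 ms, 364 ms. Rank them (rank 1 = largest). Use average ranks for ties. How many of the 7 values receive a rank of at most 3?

Sorted (descending): 515, 403, 399, 399, 399, 391, 364
The 3 values of 399 occupy positions 3–5 → average rank 4.
Ranks ≤ 3: {1, 2} → 2 values.

2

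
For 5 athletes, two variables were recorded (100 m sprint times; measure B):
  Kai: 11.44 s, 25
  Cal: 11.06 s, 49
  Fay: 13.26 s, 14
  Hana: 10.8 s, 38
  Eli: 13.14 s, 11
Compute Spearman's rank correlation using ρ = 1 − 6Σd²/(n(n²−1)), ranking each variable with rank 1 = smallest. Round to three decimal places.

Ranks of variable 1: 3, 2, 5, 1, 4
Ranks of variable 2: 3, 5, 2, 4, 1
d = r₁ − r₂: 0, -3, 3, -3, 3
d²: 0, 9, 9, 9, 9; Σd² = 36
ρ = 1 − 6·36/(5·24) = 1 − 216/120 = -0.800

-0.800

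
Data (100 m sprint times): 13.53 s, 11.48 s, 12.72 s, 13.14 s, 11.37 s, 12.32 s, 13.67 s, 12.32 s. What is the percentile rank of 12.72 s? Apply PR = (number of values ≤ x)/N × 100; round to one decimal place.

62.5

N = 8.
Strictly below 12.72: 4. Equal to 12.72: 1.
PR = 5/8 × 100 = 62.5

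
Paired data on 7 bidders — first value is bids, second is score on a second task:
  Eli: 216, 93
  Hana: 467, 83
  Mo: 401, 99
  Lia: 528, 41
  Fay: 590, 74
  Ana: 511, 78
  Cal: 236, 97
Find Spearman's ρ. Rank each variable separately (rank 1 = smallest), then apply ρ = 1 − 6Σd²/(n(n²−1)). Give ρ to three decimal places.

Ranks of variable 1: 1, 4, 3, 6, 7, 5, 2
Ranks of variable 2: 5, 4, 7, 1, 2, 3, 6
d = r₁ − r₂: -4, 0, -4, 5, 5, 2, -4
d²: 16, 0, 16, 25, 25, 4, 16; Σd² = 102
ρ = 1 − 6·102/(7·48) = 1 − 612/336 = -0.821

-0.821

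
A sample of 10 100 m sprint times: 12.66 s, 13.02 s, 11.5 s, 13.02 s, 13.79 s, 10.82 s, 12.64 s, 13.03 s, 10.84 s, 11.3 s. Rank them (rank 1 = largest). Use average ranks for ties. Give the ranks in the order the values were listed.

Sorted (descending): 13.79, 13.03, 13.02, 13.02, 12.66, 12.64, 11.5, 11.3, 10.84, 10.82
The 2 values of 13.02 occupy positions 3–4 → average rank (3+4)/2 = 3.5.

5, 3.5, 7, 3.5, 1, 10, 6, 2, 9, 8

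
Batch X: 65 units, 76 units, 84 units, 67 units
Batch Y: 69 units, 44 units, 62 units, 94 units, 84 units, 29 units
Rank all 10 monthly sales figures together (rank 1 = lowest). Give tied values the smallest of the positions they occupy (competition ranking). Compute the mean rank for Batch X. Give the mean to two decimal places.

6.00

Sorted (ascending): 29, 44, 62, 65, 67, 69, 76, 84, 84, 94
The 2 values of 84 occupy positions 8–9 → each gets rank 8.
Batch X values → pooled ranks: 65→4, 76→7, 84→8, 67→5
Mean rank = (4 + 7 + 8 + 5) / 4 = 6.00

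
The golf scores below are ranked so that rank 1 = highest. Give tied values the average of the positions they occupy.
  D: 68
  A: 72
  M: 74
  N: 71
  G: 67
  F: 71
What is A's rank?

2

Sorted (descending): 74, 72, 71, 71, 68, 67
The 2 values of 71 occupy positions 3–4 → average rank (3+4)/2 = 3.5.
A has value 72 → rank 2.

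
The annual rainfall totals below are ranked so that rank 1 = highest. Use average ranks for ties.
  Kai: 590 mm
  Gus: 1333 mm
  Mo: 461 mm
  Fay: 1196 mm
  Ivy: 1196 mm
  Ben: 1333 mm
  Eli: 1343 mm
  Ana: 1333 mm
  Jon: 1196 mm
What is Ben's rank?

3

Sorted (descending): 1343, 1333, 1333, 1333, 1196, 1196, 1196, 590, 461
The 3 values of 1333 occupy positions 2–4 → average rank 3.
The 3 values of 1196 occupy positions 5–7 → average rank 6.
Ben has value 1333 mm → rank 3.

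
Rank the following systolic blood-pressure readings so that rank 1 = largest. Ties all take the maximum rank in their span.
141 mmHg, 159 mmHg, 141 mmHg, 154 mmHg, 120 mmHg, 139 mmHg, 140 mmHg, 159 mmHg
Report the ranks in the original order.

5, 2, 5, 3, 8, 7, 6, 2

Sorted (descending): 159, 159, 154, 141, 141, 140, 139, 120
The 2 values of 159 occupy positions 1–2 → each gets rank 2.
The 2 values of 141 occupy positions 4–5 → each gets rank 5.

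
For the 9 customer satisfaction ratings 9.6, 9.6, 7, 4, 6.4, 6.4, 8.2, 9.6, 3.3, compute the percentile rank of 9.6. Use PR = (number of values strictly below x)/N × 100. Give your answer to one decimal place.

66.7

N = 9.
Strictly below 9.6: 6. Equal to 9.6: 3.
PR = 6/9 × 100 = 66.7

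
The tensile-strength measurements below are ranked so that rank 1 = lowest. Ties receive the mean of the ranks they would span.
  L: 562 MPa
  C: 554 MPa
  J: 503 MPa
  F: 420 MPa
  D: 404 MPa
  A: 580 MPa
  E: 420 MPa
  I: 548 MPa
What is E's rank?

2.5

Sorted (ascending): 404, 420, 420, 503, 548, 554, 562, 580
The 2 values of 420 occupy positions 2–3 → average rank (2+3)/2 = 2.5.
E has value 420 MPa → rank 2.5.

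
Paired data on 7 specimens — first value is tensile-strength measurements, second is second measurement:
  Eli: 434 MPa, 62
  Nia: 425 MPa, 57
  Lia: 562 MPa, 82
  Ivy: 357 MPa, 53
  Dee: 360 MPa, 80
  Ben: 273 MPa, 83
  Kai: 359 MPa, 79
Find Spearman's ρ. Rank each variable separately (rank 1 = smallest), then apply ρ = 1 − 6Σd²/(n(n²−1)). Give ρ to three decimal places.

-0.036

Ranks of variable 1: 6, 5, 7, 2, 4, 1, 3
Ranks of variable 2: 3, 2, 6, 1, 5, 7, 4
d = r₁ − r₂: 3, 3, 1, 1, -1, -6, -1
d²: 9, 9, 1, 1, 1, 36, 1; Σd² = 58
ρ = 1 − 6·58/(7·48) = 1 − 348/336 = -0.036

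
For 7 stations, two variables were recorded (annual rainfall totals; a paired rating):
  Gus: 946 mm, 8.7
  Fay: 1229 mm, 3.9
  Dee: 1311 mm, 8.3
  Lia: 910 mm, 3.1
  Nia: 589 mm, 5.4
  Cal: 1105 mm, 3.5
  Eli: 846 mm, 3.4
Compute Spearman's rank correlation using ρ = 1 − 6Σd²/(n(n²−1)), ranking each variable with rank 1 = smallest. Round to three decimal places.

Ranks of variable 1: 4, 6, 7, 3, 1, 5, 2
Ranks of variable 2: 7, 4, 6, 1, 5, 3, 2
d = r₁ − r₂: -3, 2, 1, 2, -4, 2, 0
d²: 9, 4, 1, 4, 16, 4, 0; Σd² = 38
ρ = 1 − 6·38/(7·48) = 1 − 228/336 = 0.321

0.321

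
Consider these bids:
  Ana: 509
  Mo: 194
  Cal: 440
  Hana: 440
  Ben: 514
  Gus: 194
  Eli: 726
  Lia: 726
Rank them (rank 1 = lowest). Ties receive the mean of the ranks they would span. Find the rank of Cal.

3.5

Sorted (ascending): 194, 194, 440, 440, 509, 514, 726, 726
The 2 values of 194 occupy positions 1–2 → average rank (1+2)/2 = 1.5.
The 2 values of 440 occupy positions 3–4 → average rank (3+4)/2 = 3.5.
The 2 values of 726 occupy positions 7–8 → average rank (7+8)/2 = 7.5.
Cal has value 440 → rank 3.5.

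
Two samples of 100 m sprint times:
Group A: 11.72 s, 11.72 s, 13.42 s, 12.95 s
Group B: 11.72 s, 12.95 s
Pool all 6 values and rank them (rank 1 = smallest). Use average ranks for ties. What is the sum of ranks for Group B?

Sorted (ascending): 11.72, 11.72, 11.72, 12.95, 12.95, 13.42
The 3 values of 11.72 occupy positions 1–3 → average rank 2.
The 2 values of 12.95 occupy positions 4–5 → average rank (4+5)/2 = 4.5.
Group B values → pooled ranks: 11.72→2, 12.95→4.5
Rank sum = 2 + 4.5 = 6.5

6.5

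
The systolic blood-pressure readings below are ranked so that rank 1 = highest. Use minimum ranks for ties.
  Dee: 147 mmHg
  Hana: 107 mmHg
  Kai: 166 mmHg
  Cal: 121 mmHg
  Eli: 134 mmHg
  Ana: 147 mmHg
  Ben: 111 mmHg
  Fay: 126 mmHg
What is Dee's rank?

2

Sorted (descending): 166, 147, 147, 134, 126, 121, 111, 107
The 2 values of 147 occupy positions 2–3 → each gets rank 2.
Dee has value 147 mmHg → rank 2.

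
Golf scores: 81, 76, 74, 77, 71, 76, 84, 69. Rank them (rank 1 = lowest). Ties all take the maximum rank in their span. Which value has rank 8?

84

Sorted (ascending): 69, 71, 74, 76, 76, 77, 81, 84
The 2 values of 76 occupy positions 4–5 → each gets rank 5.
Rank 8 → value 84.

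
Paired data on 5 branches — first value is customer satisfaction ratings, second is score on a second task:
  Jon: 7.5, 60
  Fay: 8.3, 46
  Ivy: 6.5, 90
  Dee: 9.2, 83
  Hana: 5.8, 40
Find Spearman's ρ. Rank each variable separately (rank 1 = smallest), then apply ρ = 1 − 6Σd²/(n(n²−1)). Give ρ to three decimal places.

0.300

Ranks of variable 1: 3, 4, 2, 5, 1
Ranks of variable 2: 3, 2, 5, 4, 1
d = r₁ − r₂: 0, 2, -3, 1, 0
d²: 0, 4, 9, 1, 0; Σd² = 14
ρ = 1 − 6·14/(5·24) = 1 − 84/120 = 0.300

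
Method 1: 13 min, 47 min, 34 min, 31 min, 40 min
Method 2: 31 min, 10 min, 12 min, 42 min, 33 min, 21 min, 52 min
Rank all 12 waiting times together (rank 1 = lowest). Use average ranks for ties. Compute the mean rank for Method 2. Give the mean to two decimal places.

Sorted (ascending): 10, 12, 13, 21, 31, 31, 33, 34, 40, 42, 47, 52
The 2 values of 31 occupy positions 5–6 → average rank (5+6)/2 = 5.5.
Method 2 values → pooled ranks: 31→5.5, 10→1, 12→2, 42→10, 33→7, 21→4, 52→12
Mean rank = (5.5 + 1 + 2 + 10 + 7 + 4 + 12) / 7 = 5.93

5.93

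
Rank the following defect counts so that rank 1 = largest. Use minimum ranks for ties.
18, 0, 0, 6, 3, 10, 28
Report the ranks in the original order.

2, 6, 6, 4, 5, 3, 1

Sorted (descending): 28, 18, 10, 6, 3, 0, 0
The 2 values of 0 occupy positions 6–7 → each gets rank 6.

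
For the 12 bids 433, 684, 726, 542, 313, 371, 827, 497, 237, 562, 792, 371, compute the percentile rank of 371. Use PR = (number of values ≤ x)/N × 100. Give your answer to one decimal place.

N = 12.
Strictly below 371: 2. Equal to 371: 2.
PR = 4/12 × 100 = 33.3

33.3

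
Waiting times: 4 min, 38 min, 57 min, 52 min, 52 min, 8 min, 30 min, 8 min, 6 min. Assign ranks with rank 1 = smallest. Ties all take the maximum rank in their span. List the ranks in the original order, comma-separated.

Sorted (ascending): 4, 6, 8, 8, 30, 38, 52, 52, 57
The 2 values of 8 occupy positions 3–4 → each gets rank 4.
The 2 values of 52 occupy positions 7–8 → each gets rank 8.

1, 6, 9, 8, 8, 4, 5, 4, 2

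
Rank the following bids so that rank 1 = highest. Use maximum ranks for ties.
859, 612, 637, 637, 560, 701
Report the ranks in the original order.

1, 5, 4, 4, 6, 2

Sorted (descending): 859, 701, 637, 637, 612, 560
The 2 values of 637 occupy positions 3–4 → each gets rank 4.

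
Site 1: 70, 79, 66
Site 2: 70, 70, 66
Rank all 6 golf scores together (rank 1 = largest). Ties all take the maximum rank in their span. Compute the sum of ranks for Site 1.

Sorted (descending): 79, 70, 70, 70, 66, 66
The 3 values of 70 occupy positions 2–4 → each gets rank 4.
The 2 values of 66 occupy positions 5–6 → each gets rank 6.
Site 1 values → pooled ranks: 70→4, 79→1, 66→6
Rank sum = 4 + 1 + 6 = 11

11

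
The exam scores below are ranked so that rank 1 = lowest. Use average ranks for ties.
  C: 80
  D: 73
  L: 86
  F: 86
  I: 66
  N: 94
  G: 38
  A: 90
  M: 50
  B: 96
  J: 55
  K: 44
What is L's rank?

8.5

Sorted (ascending): 38, 44, 50, 55, 66, 73, 80, 86, 86, 90, 94, 96
The 2 values of 86 occupy positions 8–9 → average rank (8+9)/2 = 8.5.
L has value 86 → rank 8.5.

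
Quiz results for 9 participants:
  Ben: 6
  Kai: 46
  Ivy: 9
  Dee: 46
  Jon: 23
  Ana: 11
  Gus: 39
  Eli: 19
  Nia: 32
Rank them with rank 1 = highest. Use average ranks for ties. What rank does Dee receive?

1.5

Sorted (descending): 46, 46, 39, 32, 23, 19, 11, 9, 6
The 2 values of 46 occupy positions 1–2 → average rank (1+2)/2 = 1.5.
Dee has value 46 → rank 1.5.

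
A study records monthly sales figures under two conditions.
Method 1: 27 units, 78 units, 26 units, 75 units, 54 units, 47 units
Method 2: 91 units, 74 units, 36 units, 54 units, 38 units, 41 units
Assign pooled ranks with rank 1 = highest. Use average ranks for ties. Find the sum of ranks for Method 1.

40.5

Sorted (descending): 91, 78, 75, 74, 54, 54, 47, 41, 38, 36, 27, 26
The 2 values of 54 occupy positions 5–6 → average rank (5+6)/2 = 5.5.
Method 1 values → pooled ranks: 27→11, 78→2, 26→12, 75→3, 54→5.5, 47→7
Rank sum = 11 + 2 + 12 + 3 + 5.5 + 7 = 40.5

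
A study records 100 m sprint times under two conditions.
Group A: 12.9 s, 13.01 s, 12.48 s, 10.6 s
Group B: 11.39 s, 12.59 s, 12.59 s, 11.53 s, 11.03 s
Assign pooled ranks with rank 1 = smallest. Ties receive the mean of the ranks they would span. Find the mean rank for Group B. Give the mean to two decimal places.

Sorted (ascending): 10.6, 11.03, 11.39, 11.53, 12.48, 12.59, 12.59, 12.9, 13.01
The 2 values of 12.59 occupy positions 6–7 → average rank (6+7)/2 = 6.5.
Group B values → pooled ranks: 11.39→3, 12.59→6.5, 12.59→6.5, 11.53→4, 11.03→2
Mean rank = (3 + 6.5 + 6.5 + 4 + 2) / 5 = 4.40

4.40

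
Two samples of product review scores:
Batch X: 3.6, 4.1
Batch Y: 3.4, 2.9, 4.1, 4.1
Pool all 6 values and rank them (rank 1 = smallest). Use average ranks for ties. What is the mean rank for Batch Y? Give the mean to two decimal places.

3.25

Sorted (ascending): 2.9, 3.4, 3.6, 4.1, 4.1, 4.1
The 3 values of 4.1 occupy positions 4–6 → average rank 5.
Batch Y values → pooled ranks: 3.4→2, 2.9→1, 4.1→5, 4.1→5
Mean rank = (2 + 1 + 5 + 5) / 4 = 3.25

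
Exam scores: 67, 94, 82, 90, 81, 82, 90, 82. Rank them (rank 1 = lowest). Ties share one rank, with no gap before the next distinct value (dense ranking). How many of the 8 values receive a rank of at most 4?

Sorted (ascending): 67, 81, 82, 82, 82, 90, 90, 94
The 3 values of 82 share dense rank 3.
The 2 values of 90 share dense rank 4.
Remaining distinct values take the next consecutive integers.
Ranks ≤ 4: {1, 2, 3, 3, 3, 4, 4} → 7 values.

7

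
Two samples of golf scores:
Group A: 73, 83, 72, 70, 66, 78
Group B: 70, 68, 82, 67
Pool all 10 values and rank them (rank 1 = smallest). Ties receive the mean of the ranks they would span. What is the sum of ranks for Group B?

18.5

Sorted (ascending): 66, 67, 68, 70, 70, 72, 73, 78, 82, 83
The 2 values of 70 occupy positions 4–5 → average rank (4+5)/2 = 4.5.
Group B values → pooled ranks: 70→4.5, 68→3, 82→9, 67→2
Rank sum = 4.5 + 3 + 9 + 2 = 18.5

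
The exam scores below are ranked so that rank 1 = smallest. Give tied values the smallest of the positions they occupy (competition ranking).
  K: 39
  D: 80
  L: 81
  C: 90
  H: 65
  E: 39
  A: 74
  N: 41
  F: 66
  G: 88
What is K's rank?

Sorted (ascending): 39, 39, 41, 65, 66, 74, 80, 81, 88, 90
The 2 values of 39 occupy positions 1–2 → each gets rank 1.
K has value 39 → rank 1.

1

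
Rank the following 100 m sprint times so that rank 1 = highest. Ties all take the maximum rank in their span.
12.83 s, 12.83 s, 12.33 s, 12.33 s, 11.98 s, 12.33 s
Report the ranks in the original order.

2, 2, 5, 5, 6, 5

Sorted (descending): 12.83, 12.83, 12.33, 12.33, 12.33, 11.98
The 2 values of 12.83 occupy positions 1–2 → each gets rank 2.
The 3 values of 12.33 occupy positions 3–5 → each gets rank 5.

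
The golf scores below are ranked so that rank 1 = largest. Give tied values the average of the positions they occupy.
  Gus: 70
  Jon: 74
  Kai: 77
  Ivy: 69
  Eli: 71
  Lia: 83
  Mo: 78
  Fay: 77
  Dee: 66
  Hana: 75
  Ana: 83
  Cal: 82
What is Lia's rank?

Sorted (descending): 83, 83, 82, 78, 77, 77, 75, 74, 71, 70, 69, 66
The 2 values of 83 occupy positions 1–2 → average rank (1+2)/2 = 1.5.
The 2 values of 77 occupy positions 5–6 → average rank (5+6)/2 = 5.5.
Lia has value 83 → rank 1.5.

1.5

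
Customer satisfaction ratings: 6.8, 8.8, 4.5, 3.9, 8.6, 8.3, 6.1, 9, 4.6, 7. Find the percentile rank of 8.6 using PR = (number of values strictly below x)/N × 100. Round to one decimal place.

70.0

N = 10.
Strictly below 8.6: 7. Equal to 8.6: 1.
PR = 7/10 × 100 = 70.0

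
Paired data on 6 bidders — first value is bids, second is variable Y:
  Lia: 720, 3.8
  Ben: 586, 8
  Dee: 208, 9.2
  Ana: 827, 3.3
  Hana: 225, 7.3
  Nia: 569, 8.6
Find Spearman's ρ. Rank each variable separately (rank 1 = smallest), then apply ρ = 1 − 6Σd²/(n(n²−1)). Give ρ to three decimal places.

-0.829

Ranks of variable 1: 5, 4, 1, 6, 2, 3
Ranks of variable 2: 2, 4, 6, 1, 3, 5
d = r₁ − r₂: 3, 0, -5, 5, -1, -2
d²: 9, 0, 25, 25, 1, 4; Σd² = 64
ρ = 1 − 6·64/(6·35) = 1 − 384/210 = -0.829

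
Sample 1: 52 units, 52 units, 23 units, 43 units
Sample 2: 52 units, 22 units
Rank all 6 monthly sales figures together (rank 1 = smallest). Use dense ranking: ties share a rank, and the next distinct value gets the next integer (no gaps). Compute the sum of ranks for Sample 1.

Sorted (ascending): 22, 23, 43, 52, 52, 52
The 3 values of 52 share dense rank 4.
Remaining distinct values take the next consecutive integers.
Sample 1 values → pooled ranks: 52→4, 52→4, 23→2, 43→3
Rank sum = 4 + 4 + 2 + 3 = 13

13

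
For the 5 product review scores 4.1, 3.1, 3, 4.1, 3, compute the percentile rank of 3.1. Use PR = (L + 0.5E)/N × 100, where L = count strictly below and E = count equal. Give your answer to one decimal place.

N = 5.
Strictly below 3.1: 2. Equal to 3.1: 1.
PR = (2 + 0.5·1)/5 × 100 = 50.0

50.0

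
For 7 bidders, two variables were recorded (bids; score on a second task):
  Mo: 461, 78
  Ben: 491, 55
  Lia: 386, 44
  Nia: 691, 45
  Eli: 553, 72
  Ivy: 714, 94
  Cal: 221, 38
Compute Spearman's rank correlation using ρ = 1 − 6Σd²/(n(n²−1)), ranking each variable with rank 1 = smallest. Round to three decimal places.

Ranks of variable 1: 3, 4, 2, 6, 5, 7, 1
Ranks of variable 2: 6, 4, 2, 3, 5, 7, 1
d = r₁ − r₂: -3, 0, 0, 3, 0, 0, 0
d²: 9, 0, 0, 9, 0, 0, 0; Σd² = 18
ρ = 1 − 6·18/(7·48) = 1 − 108/336 = 0.679

0.679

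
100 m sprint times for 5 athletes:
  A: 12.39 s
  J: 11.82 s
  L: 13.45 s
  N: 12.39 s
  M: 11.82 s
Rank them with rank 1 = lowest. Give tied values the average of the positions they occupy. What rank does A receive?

3.5

Sorted (ascending): 11.82, 11.82, 12.39, 12.39, 13.45
The 2 values of 11.82 occupy positions 1–2 → average rank (1+2)/2 = 1.5.
The 2 values of 12.39 occupy positions 3–4 → average rank (3+4)/2 = 3.5.
A has value 12.39 s → rank 3.5.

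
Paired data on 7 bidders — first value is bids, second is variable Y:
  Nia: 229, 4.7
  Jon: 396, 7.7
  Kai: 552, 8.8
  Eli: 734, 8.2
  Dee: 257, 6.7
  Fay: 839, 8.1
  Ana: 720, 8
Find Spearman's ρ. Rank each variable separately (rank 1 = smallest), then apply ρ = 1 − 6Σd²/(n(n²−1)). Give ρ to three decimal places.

0.750

Ranks of variable 1: 1, 3, 4, 6, 2, 7, 5
Ranks of variable 2: 1, 3, 7, 6, 2, 5, 4
d = r₁ − r₂: 0, 0, -3, 0, 0, 2, 1
d²: 0, 0, 9, 0, 0, 4, 1; Σd² = 14
ρ = 1 − 6·14/(7·48) = 1 − 84/336 = 0.750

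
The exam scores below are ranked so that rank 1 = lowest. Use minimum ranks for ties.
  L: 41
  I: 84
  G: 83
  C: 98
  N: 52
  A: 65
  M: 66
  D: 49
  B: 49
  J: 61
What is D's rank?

2

Sorted (ascending): 41, 49, 49, 52, 61, 65, 66, 83, 84, 98
The 2 values of 49 occupy positions 2–3 → each gets rank 2.
D has value 49 → rank 2.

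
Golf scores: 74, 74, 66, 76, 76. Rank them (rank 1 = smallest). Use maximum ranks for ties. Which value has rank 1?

66

Sorted (ascending): 66, 74, 74, 76, 76
The 2 values of 74 occupy positions 2–3 → each gets rank 3.
The 2 values of 76 occupy positions 4–5 → each gets rank 5.
Rank 1 → value 66.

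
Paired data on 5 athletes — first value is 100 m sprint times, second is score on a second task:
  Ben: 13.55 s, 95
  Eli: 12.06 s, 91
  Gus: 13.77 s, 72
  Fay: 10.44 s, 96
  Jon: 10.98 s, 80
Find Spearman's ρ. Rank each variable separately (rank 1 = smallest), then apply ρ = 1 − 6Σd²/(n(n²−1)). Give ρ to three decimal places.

-0.600

Ranks of variable 1: 4, 3, 5, 1, 2
Ranks of variable 2: 4, 3, 1, 5, 2
d = r₁ − r₂: 0, 0, 4, -4, 0
d²: 0, 0, 16, 16, 0; Σd² = 32
ρ = 1 − 6·32/(5·24) = 1 − 192/120 = -0.600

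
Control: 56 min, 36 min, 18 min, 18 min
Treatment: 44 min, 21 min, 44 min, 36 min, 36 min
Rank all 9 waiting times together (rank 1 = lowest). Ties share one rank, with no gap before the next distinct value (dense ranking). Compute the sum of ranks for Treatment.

16

Sorted (ascending): 18, 18, 21, 36, 36, 36, 44, 44, 56
The 2 values of 18 share dense rank 1.
The 3 values of 36 share dense rank 3.
The 2 values of 44 share dense rank 4.
Remaining distinct values take the next consecutive integers.
Treatment values → pooled ranks: 44→4, 21→2, 44→4, 36→3, 36→3
Rank sum = 4 + 2 + 4 + 3 + 3 = 16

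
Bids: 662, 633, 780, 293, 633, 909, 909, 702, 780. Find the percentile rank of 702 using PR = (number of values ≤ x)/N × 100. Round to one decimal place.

N = 9.
Strictly below 702: 4. Equal to 702: 1.
PR = 5/9 × 100 = 55.6

55.6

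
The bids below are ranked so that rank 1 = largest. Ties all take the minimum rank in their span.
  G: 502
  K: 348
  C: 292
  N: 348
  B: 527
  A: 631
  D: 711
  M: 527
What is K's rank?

6

Sorted (descending): 711, 631, 527, 527, 502, 348, 348, 292
The 2 values of 527 occupy positions 3–4 → each gets rank 3.
The 2 values of 348 occupy positions 6–7 → each gets rank 6.
K has value 348 → rank 6.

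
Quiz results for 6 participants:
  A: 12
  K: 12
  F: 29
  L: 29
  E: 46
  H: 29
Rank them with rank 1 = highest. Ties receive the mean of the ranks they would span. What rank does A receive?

5.5

Sorted (descending): 46, 29, 29, 29, 12, 12
The 3 values of 29 occupy positions 2–4 → average rank 3.
The 2 values of 12 occupy positions 5–6 → average rank (5+6)/2 = 5.5.
A has value 12 → rank 5.5.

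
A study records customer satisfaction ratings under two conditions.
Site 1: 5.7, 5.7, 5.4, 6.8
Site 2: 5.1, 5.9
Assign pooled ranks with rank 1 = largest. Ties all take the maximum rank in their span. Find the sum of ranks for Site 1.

Sorted (descending): 6.8, 5.9, 5.7, 5.7, 5.4, 5.1
The 2 values of 5.7 occupy positions 3–4 → each gets rank 4.
Site 1 values → pooled ranks: 5.7→4, 5.7→4, 5.4→5, 6.8→1
Rank sum = 4 + 4 + 5 + 1 = 14

14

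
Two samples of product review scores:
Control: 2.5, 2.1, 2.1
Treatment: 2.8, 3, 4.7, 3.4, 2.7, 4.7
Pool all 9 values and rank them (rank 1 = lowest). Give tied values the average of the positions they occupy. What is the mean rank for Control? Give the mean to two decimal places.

2.00

Sorted (ascending): 2.1, 2.1, 2.5, 2.7, 2.8, 3, 3.4, 4.7, 4.7
The 2 values of 2.1 occupy positions 1–2 → average rank (1+2)/2 = 1.5.
The 2 values of 4.7 occupy positions 8–9 → average rank (8+9)/2 = 8.5.
Control values → pooled ranks: 2.5→3, 2.1→1.5, 2.1→1.5
Mean rank = (3 + 1.5 + 1.5) / 3 = 2.00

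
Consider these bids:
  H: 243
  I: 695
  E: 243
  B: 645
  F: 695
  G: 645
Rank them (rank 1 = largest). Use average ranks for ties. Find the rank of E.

5.5

Sorted (descending): 695, 695, 645, 645, 243, 243
The 2 values of 695 occupy positions 1–2 → average rank (1+2)/2 = 1.5.
The 2 values of 645 occupy positions 3–4 → average rank (3+4)/2 = 3.5.
The 2 values of 243 occupy positions 5–6 → average rank (5+6)/2 = 5.5.
E has value 243 → rank 5.5.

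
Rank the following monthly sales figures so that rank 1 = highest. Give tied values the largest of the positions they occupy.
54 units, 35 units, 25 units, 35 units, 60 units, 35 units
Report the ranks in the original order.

2, 5, 6, 5, 1, 5

Sorted (descending): 60, 54, 35, 35, 35, 25
The 3 values of 35 occupy positions 3–5 → each gets rank 5.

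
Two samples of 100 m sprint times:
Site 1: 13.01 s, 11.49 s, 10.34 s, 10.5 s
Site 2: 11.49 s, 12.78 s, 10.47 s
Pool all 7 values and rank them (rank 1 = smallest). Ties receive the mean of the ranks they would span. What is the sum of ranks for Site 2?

Sorted (ascending): 10.34, 10.47, 10.5, 11.49, 11.49, 12.78, 13.01
The 2 values of 11.49 occupy positions 4–5 → average rank (4+5)/2 = 4.5.
Site 2 values → pooled ranks: 11.49→4.5, 12.78→6, 10.47→2
Rank sum = 4.5 + 6 + 2 = 12.5

12.5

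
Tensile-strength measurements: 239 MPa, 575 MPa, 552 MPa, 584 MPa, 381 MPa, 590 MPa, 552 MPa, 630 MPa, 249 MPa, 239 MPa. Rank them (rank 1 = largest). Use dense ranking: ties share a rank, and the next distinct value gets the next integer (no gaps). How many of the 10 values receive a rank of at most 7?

Sorted (descending): 630, 590, 584, 575, 552, 552, 381, 249, 239, 239
The 2 values of 552 share dense rank 5.
The 2 values of 239 share dense rank 8.
Remaining distinct values take the next consecutive integers.
Ranks ≤ 7: {1, 2, 3, 4, 5, 5, 6, 7} → 8 values.

8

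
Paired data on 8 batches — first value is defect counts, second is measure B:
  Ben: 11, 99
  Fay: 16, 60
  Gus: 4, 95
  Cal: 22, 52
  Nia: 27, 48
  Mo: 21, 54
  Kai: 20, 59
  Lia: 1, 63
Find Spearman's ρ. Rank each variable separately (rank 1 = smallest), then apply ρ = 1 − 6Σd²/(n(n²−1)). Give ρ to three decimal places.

Ranks of variable 1: 3, 4, 2, 7, 8, 6, 5, 1
Ranks of variable 2: 8, 5, 7, 2, 1, 3, 4, 6
d = r₁ − r₂: -5, -1, -5, 5, 7, 3, 1, -5
d²: 25, 1, 25, 25, 49, 9, 1, 25; Σd² = 160
ρ = 1 − 6·160/(8·63) = 1 − 960/504 = -0.905

-0.905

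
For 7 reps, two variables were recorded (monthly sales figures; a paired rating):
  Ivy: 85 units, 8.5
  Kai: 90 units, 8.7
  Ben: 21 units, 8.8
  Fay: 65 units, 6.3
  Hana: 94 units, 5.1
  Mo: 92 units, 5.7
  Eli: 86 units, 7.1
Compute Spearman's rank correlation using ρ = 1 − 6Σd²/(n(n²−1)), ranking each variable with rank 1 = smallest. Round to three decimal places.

Ranks of variable 1: 3, 5, 1, 2, 7, 6, 4
Ranks of variable 2: 5, 6, 7, 3, 1, 2, 4
d = r₁ − r₂: -2, -1, -6, -1, 6, 4, 0
d²: 4, 1, 36, 1, 36, 16, 0; Σd² = 94
ρ = 1 − 6·94/(7·48) = 1 − 564/336 = -0.679

-0.679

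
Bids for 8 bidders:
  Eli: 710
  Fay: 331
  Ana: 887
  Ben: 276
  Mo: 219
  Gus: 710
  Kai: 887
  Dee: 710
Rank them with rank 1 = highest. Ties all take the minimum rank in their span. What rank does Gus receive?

3

Sorted (descending): 887, 887, 710, 710, 710, 331, 276, 219
The 2 values of 887 occupy positions 1–2 → each gets rank 1.
The 3 values of 710 occupy positions 3–5 → each gets rank 3.
Gus has value 710 → rank 3.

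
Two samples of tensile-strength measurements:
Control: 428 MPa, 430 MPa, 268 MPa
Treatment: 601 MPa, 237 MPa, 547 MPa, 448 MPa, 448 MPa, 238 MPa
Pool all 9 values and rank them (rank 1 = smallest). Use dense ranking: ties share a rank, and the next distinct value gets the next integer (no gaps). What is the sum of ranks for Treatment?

30

Sorted (ascending): 237, 238, 268, 428, 430, 448, 448, 547, 601
The 2 values of 448 share dense rank 6.
Remaining distinct values take the next consecutive integers.
Treatment values → pooled ranks: 601→8, 237→1, 547→7, 448→6, 448→6, 238→2
Rank sum = 8 + 1 + 7 + 6 + 6 + 2 = 30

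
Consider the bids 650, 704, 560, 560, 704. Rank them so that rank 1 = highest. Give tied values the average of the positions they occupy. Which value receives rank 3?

650

Sorted (descending): 704, 704, 650, 560, 560
The 2 values of 704 occupy positions 1–2 → average rank (1+2)/2 = 1.5.
The 2 values of 560 occupy positions 4–5 → average rank (4+5)/2 = 4.5.
Rank 3 → value 650.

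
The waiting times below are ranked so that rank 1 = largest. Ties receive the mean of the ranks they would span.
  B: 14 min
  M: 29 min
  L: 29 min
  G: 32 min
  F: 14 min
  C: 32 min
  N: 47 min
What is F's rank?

Sorted (descending): 47, 32, 32, 29, 29, 14, 14
The 2 values of 32 occupy positions 2–3 → average rank (2+3)/2 = 2.5.
The 2 values of 29 occupy positions 4–5 → average rank (4+5)/2 = 4.5.
The 2 values of 14 occupy positions 6–7 → average rank (6+7)/2 = 6.5.
F has value 14 min → rank 6.5.

6.5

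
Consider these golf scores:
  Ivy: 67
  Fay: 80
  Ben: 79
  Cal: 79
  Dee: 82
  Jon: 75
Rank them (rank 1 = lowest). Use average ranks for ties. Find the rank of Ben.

Sorted (ascending): 67, 75, 79, 79, 80, 82
The 2 values of 79 occupy positions 3–4 → average rank (3+4)/2 = 3.5.
Ben has value 79 → rank 3.5.

3.5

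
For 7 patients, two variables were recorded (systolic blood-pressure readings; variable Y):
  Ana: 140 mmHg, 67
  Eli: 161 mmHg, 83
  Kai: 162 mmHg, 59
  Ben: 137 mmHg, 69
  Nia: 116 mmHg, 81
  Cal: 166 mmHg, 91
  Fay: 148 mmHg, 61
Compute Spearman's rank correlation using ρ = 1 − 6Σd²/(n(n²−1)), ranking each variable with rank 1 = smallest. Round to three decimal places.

0.107

Ranks of variable 1: 3, 5, 6, 2, 1, 7, 4
Ranks of variable 2: 3, 6, 1, 4, 5, 7, 2
d = r₁ − r₂: 0, -1, 5, -2, -4, 0, 2
d²: 0, 1, 25, 4, 16, 0, 4; Σd² = 50
ρ = 1 − 6·50/(7·48) = 1 − 300/336 = 0.107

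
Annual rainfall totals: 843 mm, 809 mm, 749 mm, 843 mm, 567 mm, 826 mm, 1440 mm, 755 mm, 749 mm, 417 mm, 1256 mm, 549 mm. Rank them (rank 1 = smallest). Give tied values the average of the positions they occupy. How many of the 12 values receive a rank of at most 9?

Sorted (ascending): 417, 549, 567, 749, 749, 755, 809, 826, 843, 843, 1256, 1440
The 2 values of 749 occupy positions 4–5 → average rank (4+5)/2 = 4.5.
The 2 values of 843 occupy positions 9–10 → average rank (9+10)/2 = 9.5.
Ranks ≤ 9: {1, 2, 3, 4.5, 4.5, 6, 7, 8} → 8 values.

8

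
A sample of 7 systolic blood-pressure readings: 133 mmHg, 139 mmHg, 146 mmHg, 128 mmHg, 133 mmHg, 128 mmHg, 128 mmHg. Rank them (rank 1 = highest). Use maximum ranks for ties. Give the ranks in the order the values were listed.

4, 2, 1, 7, 4, 7, 7

Sorted (descending): 146, 139, 133, 133, 128, 128, 128
The 2 values of 133 occupy positions 3–4 → each gets rank 4.
The 3 values of 128 occupy positions 5–7 → each gets rank 7.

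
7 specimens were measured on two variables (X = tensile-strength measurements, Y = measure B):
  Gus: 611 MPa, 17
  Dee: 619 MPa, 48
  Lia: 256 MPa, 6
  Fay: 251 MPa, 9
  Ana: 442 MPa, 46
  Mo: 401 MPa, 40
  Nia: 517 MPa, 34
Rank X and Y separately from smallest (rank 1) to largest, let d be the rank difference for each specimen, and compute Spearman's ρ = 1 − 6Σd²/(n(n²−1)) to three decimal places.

Ranks of variable 1: 6, 7, 2, 1, 4, 3, 5
Ranks of variable 2: 3, 7, 1, 2, 6, 5, 4
d = r₁ − r₂: 3, 0, 1, -1, -2, -2, 1
d²: 9, 0, 1, 1, 4, 4, 1; Σd² = 20
ρ = 1 − 6·20/(7·48) = 1 − 120/336 = 0.643

0.643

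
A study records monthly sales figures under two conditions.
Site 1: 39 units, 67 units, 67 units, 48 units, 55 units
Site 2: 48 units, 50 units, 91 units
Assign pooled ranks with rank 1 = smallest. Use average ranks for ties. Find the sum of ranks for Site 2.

Sorted (ascending): 39, 48, 48, 50, 55, 67, 67, 91
The 2 values of 48 occupy positions 2–3 → average rank (2+3)/2 = 2.5.
The 2 values of 67 occupy positions 6–7 → average rank (6+7)/2 = 6.5.
Site 2 values → pooled ranks: 48→2.5, 50→4, 91→8
Rank sum = 2.5 + 4 + 8 = 14.5

14.5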